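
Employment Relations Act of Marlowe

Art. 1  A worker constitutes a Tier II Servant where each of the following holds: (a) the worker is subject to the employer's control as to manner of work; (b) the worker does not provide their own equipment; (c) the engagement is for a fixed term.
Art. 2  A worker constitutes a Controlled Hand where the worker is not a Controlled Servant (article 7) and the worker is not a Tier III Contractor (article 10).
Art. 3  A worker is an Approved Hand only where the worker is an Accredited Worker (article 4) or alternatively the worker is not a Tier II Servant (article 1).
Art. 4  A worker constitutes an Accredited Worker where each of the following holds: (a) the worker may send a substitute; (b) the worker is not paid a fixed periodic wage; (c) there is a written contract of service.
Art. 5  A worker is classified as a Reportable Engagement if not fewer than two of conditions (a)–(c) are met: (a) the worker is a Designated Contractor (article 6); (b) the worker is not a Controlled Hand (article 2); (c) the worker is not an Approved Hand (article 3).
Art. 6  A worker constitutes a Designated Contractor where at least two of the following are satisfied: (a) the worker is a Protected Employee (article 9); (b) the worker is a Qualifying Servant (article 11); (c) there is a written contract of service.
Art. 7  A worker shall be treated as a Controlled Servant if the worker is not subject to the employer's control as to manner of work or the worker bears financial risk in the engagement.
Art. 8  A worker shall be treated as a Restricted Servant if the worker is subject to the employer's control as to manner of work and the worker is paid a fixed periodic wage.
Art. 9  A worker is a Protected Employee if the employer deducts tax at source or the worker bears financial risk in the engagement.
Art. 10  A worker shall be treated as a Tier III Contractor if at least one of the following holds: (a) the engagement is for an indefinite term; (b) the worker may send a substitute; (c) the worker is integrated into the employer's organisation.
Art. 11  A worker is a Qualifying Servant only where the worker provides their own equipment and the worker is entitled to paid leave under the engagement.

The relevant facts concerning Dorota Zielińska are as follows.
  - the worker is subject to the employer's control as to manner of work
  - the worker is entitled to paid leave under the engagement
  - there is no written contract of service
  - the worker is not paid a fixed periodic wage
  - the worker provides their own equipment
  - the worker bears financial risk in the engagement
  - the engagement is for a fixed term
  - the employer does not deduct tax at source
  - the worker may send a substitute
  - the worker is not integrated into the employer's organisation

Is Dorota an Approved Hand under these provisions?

Yes

Under article 4: the worker may send a substitute? yes; and the worker is not paid a fixed periodic wage? yes; and there is a written contract of service? no. So the worker is not an Accredited Worker.
Under article 1: the worker is subject to the employer's control as to manner of work? yes; and the worker does not provide their own equipment? no; and the engagement is for a fixed term? yes. So the worker is not a Tier II Servant.
Under article 3: Accredited Worker (article 4)? no; or not a Tier II Servant (article 1)? yes. So the worker is an Approved Hand.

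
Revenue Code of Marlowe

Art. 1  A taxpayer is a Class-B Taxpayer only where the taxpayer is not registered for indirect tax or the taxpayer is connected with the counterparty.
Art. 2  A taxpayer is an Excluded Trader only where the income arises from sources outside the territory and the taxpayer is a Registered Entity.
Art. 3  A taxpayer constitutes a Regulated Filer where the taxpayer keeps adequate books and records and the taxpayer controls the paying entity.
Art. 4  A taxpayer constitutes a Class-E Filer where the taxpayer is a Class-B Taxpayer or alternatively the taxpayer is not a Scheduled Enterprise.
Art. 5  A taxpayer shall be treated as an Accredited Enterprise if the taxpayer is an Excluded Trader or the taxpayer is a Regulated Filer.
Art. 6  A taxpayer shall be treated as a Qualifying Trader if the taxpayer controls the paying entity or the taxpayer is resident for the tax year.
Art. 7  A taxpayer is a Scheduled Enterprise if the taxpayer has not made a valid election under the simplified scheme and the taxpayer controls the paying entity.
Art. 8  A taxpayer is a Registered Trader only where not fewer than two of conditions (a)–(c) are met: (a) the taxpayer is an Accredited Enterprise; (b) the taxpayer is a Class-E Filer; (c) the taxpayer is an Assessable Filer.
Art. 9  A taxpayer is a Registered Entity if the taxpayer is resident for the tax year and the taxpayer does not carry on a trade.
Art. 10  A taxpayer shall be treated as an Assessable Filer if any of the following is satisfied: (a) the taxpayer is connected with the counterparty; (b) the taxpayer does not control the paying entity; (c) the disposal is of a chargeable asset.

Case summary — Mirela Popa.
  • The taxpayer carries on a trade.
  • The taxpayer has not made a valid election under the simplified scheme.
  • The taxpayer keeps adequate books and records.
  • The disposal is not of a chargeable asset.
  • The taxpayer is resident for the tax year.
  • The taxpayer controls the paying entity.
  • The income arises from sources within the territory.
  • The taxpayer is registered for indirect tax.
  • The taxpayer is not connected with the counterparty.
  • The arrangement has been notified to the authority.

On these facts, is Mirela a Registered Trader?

article 9 — Registered Entity: [the taxpayer is resident for the tax year? yes] AND [the taxpayer does not carry on a trade? no] → not satisfied.
article 2 — Excluded Trader: [the income arises from sources outside the territory? no] AND [Registered Entity (article 9)? no] → not satisfied.
article 3 — Regulated Filer: [the taxpayer keeps adequate books and records? yes] AND [the taxpayer controls the paying entity? yes] → satisfied.
article 5 — Accredited Enterprise: [Excluded Trader (article 2)? no] OR [Regulated Filer (article 3)? yes] → satisfied.
article 1 — Class-B Taxpayer: [the taxpayer is not registered for indirect tax? no] OR [the taxpayer is connected with the counterparty? no] → not satisfied.
article 7 — Scheduled Enterprise: [the taxpayer has not made a valid election under the simplified scheme? yes] AND [the taxpayer controls the paying entity? yes] → satisfied.
article 4 — Class-E Filer: [Class-B Taxpayer (article 1)? no] OR [not a Scheduled Enterprise (article 7)? no] → not satisfied.
article 10 — Assessable Filer: [the taxpayer is connected with the counterparty? no] OR [the taxpayer does not control the paying entity? no] OR [the disposal is of a chargeable asset? no] → not satisfied.
article 8 — Registered Trader: Accredited Enterprise (article 5)? yes; Class-E Filer (article 4)? no; Assessable Filer (article 10)? no — 1 of 3 hold (need ≥2) → not satisfied.

No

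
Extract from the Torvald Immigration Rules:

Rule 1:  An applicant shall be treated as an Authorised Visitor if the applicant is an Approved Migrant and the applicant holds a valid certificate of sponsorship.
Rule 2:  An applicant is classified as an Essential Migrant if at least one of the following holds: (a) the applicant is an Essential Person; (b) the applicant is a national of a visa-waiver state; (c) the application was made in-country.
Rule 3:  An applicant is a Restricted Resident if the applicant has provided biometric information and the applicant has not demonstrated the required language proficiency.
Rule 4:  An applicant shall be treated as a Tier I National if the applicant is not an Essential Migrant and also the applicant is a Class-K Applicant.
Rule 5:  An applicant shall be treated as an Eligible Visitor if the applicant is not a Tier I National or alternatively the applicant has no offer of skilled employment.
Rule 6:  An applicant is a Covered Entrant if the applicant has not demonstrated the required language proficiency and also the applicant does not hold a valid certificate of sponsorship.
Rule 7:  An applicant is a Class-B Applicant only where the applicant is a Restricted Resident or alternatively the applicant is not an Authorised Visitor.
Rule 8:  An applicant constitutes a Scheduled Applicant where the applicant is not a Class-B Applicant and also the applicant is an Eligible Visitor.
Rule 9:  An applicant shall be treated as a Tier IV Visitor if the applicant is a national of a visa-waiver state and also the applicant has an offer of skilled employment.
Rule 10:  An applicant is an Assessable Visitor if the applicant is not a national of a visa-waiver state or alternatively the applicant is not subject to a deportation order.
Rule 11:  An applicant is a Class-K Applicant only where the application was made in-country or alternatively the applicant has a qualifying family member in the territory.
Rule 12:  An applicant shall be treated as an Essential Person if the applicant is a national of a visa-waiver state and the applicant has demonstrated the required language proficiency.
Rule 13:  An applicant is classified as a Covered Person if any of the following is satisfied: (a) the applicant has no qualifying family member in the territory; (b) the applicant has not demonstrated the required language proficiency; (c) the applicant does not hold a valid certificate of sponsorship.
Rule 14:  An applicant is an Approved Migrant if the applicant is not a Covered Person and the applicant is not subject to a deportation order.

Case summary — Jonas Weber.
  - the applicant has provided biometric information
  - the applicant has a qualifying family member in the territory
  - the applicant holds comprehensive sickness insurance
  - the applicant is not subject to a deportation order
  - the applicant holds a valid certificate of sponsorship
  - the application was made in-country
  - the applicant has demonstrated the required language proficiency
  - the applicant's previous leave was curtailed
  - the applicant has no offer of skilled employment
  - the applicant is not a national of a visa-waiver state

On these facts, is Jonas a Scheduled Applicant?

Yes

Under rule 3: the applicant has provided biometric information? yes; and the applicant has not demonstrated the required language proficiency? no. So the applicant is not a Restricted Resident.
Under rule 13: the applicant has no qualifying family member in the territory? no; or the applicant has not demonstrated the required language proficiency? no; or the applicant does not hold a valid certificate of sponsorship? no. So the applicant is not a Covered Person.
Under rule 14: not a Covered Person (rule 13)? yes; and the applicant is not subject to a deportation order? yes. So the applicant is an Approved Migrant.
Under rule 1: Approved Migrant (rule 14)? yes; and the applicant holds a valid certificate of sponsorship? yes. So the applicant is an Authorised Visitor.
Under rule 7: Restricted Resident (rule 3)? no; or not an Authorised Visitor (rule 1)? no. So the applicant is not a Class-B Applicant.
Under rule 12: the applicant is a national of a visa-waiver state? no; and the applicant has demonstrated the required language proficiency? yes. So the applicant is not an Essential Person.
Under rule 2: Essential Person (rule 12)? no; or the applicant is a national of a visa-waiver state? no; or the application was made in-country? yes. So the applicant is an Essential Migrant.
Under rule 11: the application was made in-country? yes; or the applicant has a qualifying family member in the territory? yes. So the applicant is a Class-K Applicant.
Under rule 4: not an Essential Migrant (rule 2)? no; and Class-K Applicant (rule 11)? yes. So the applicant is not a Tier I National.
Under rule 5: not a Tier I National (rule 4)? yes; or the applicant has no offer of skilled employment? yes. So the applicant is an Eligible Visitor.
Under rule 8: not a Class-B Applicant (rule 7)? yes; and Eligible Visitor (rule 5)? yes. So the applicant is a Scheduled Applicant.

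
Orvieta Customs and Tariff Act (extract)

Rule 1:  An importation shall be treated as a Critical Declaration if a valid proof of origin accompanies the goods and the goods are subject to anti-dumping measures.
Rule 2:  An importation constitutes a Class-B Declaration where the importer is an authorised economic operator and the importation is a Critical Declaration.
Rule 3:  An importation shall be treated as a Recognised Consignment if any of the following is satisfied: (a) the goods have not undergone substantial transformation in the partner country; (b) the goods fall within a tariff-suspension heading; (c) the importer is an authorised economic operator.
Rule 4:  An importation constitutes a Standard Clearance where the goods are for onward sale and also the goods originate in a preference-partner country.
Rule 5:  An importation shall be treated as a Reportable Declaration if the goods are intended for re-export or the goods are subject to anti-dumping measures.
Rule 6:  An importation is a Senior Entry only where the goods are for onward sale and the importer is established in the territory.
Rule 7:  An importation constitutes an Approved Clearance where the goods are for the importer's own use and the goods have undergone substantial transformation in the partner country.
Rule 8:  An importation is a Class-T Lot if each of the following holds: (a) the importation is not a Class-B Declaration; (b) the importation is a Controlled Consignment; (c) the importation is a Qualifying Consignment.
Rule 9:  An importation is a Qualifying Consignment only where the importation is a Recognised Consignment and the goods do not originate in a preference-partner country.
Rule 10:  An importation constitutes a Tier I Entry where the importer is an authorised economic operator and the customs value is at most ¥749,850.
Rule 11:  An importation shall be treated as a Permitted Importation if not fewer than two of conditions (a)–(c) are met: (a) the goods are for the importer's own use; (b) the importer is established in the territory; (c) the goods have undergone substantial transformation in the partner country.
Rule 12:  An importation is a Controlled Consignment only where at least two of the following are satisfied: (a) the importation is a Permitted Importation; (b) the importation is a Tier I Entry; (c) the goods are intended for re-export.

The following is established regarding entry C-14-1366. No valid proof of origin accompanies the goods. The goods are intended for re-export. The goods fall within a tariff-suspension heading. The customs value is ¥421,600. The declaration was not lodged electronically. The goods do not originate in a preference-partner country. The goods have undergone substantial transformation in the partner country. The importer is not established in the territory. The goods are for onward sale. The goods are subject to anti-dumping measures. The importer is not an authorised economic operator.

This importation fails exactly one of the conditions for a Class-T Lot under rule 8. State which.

rule 1 — Critical Declaration: [a valid proof of origin accompanies the goods? no] AND [the goods are subject to anti-dumping measures? yes] → not satisfied.
rule 2 — Class-B Declaration: [the importer is an authorised economic operator? no] AND [Critical Declaration (rule 1)? no] → not satisfied.
rule 11 — Permitted Importation: the goods are for the importer's own use? no; the importer is established in the territory? no; the goods have undergone substantial transformation in the partner country? yes — 1 of 3 hold (need ≥2) → not satisfied.
rule 10 — Tier I Entry: [the importer is an authorised economic operator? no] AND [customs value: ¥421,600 ≤ ¥749,850? yes] → not satisfied.
rule 12 — Controlled Consignment: Permitted Importation (rule 11)? no; Tier I Entry (rule 10)? no; the goods are intended for re-export? yes — 1 of 3 hold (need ≥2) → not satisfied.
rule 3 — Recognised Consignment: [the goods have not undergone substantial transformation in the partner country? no] OR [the goods fall within a tariff-suspension heading? yes] OR [the importer is an authorised economic operator? no] → satisfied.
rule 9 — Qualifying Consignment: [Recognised Consignment (rule 3)? yes] AND [the goods do not originate in a preference-partner country? yes] → satisfied.
rule 8 — Class-T Lot: [not a Class-B Declaration (rule 2)? yes] AND [Controlled Consignment (rule 12)? no] AND [Qualifying Consignment (rule 9)? yes] → not satisfied.

Controlled Consignment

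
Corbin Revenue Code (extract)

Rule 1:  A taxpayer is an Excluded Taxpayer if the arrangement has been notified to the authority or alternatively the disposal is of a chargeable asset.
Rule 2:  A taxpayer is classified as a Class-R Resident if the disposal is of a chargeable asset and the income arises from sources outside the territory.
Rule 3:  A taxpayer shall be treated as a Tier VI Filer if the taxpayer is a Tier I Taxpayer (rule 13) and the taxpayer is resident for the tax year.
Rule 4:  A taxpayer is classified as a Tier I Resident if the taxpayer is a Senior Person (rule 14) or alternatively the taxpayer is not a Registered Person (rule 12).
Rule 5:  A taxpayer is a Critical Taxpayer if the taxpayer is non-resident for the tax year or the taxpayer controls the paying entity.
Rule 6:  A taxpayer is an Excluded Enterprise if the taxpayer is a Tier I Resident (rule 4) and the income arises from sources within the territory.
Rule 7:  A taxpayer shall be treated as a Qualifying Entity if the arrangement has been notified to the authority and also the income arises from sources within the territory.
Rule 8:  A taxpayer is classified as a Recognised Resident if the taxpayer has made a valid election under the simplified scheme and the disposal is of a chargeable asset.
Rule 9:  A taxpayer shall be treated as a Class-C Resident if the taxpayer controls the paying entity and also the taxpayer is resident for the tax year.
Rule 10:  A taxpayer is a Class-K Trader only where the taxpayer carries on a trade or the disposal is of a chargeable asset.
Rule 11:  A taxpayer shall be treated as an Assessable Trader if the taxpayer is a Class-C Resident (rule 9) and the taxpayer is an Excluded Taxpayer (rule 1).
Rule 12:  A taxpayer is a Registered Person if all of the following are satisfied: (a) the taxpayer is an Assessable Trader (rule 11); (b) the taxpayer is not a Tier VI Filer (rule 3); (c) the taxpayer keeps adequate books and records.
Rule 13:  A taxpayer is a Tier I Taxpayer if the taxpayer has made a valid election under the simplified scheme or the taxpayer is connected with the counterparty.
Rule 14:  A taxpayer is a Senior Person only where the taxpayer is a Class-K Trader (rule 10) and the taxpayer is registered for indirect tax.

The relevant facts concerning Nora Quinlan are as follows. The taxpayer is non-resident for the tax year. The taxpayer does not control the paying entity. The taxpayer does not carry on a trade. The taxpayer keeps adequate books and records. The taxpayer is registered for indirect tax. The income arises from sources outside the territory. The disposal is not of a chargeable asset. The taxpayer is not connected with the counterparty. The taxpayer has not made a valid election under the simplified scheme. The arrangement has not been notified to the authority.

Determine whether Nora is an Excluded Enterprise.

No

rule 10 — Class-K Trader: [the taxpayer carries on a trade? no] OR [the disposal is of a chargeable asset? no] → not satisfied.
rule 14 — Senior Person: [Class-K Trader (rule 10)? no] AND [the taxpayer is registered for indirect tax? yes] → not satisfied.
rule 9 — Class-C Resident: [the taxpayer controls the paying entity? no] AND [the taxpayer is resident for the tax year? no] → not satisfied.
rule 1 — Excluded Taxpayer: [the arrangement has been notified to the authority? no] OR [the disposal is of a chargeable asset? no] → not satisfied.
rule 11 — Assessable Trader: [Class-C Resident (rule 9)? no] AND [Excluded Taxpayer (rule 1)? no] → not satisfied.
rule 13 — Tier I Taxpayer: [the taxpayer has made a valid election under the simplified scheme? no] OR [the taxpayer is connected with the counterparty? no] → not satisfied.
rule 3 — Tier VI Filer: [Tier I Taxpayer (rule 13)? no] AND [the taxpayer is resident for the tax year? no] → not satisfied.
rule 12 — Registered Person: [Assessable Trader (rule 11)? no] AND [not a Tier VI Filer (rule 3)? yes] AND [the taxpayer keeps adequate books and records? yes] → not satisfied.
rule 4 — Tier I Resident: [Senior Person (rule 14)? no] OR [not a Registered Person (rule 12)? yes] → satisfied.
rule 6 — Excluded Enterprise: [Tier I Resident (rule 4)? yes] AND [the income arises from sources within the territory? no] → not satisfied.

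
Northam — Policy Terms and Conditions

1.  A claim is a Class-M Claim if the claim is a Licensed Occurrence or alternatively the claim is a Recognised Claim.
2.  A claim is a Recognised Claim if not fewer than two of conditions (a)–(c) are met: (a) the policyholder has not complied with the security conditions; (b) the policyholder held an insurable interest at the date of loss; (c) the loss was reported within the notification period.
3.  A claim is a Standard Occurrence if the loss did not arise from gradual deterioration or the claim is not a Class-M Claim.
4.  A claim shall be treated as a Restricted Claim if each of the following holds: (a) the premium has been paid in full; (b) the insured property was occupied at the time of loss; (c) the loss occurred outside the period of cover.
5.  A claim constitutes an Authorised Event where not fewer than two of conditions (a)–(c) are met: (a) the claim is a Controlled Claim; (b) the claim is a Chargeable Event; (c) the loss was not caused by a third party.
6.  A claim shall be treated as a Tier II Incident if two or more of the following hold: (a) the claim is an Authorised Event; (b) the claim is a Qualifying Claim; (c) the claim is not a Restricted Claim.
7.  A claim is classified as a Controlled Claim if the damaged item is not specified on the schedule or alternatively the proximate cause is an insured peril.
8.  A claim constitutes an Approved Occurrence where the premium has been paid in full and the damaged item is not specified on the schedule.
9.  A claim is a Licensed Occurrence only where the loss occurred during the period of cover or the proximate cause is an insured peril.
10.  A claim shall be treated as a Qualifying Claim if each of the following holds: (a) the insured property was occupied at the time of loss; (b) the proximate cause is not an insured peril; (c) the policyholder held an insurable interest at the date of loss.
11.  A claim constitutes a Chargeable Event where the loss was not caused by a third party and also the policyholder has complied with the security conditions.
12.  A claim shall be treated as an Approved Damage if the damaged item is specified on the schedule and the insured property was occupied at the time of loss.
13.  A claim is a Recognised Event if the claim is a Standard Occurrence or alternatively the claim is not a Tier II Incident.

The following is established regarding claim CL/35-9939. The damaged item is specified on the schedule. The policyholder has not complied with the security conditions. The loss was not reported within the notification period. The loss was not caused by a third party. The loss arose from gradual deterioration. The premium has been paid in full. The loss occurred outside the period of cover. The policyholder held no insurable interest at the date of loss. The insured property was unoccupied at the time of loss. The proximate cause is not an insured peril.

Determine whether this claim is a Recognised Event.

paragraph 9 — Licensed Occurrence: [the loss occurred during the period of cover? no] OR [the proximate cause is an insured peril? no] → not satisfied.
paragraph 2 — Recognised Claim: the policyholder has not complied with the security conditions? yes; the policyholder held an insurable interest at the date of loss? no; the loss was reported within the notification period? no — 1 of 3 hold (need ≥2) → not satisfied.
paragraph 1 — Class-M Claim: [Licensed Occurrence (paragraph 9)? no] OR [Recognised Claim (paragraph 2)? no] → not satisfied.
paragraph 3 — Standard Occurrence: [the loss did not arise from gradual deterioration? no] OR [not a Class-M Claim (paragraph 1)? yes] → satisfied.
paragraph 7 — Controlled Claim: [the damaged item is not specified on the schedule? no] OR [the proximate cause is an insured peril? no] → not satisfied.
paragraph 11 — Chargeable Event: [the loss was not caused by a third party? yes] AND [the policyholder has complied with the security conditions? no] → not satisfied.
paragraph 5 — Authorised Event: Controlled Claim (paragraph 7)? no; Chargeable Event (paragraph 11)? no; the loss was not caused by a third party? yes — 1 of 3 hold (need ≥2) → not satisfied.
paragraph 10 — Qualifying Claim: [the insured property was occupied at the time of loss? no] AND [the proximate cause is not an insured peril? yes] AND [the policyholder held an insurable interest at the date of loss? no] → not satisfied.
paragraph 4 — Restricted Claim: [the premium has been paid in full? yes] AND [the insured property was occupied at the time of loss? no] AND [the loss occurred outside the period of cover? yes] → not satisfied.
paragraph 6 — Tier II Incident: Authorised Event (paragraph 5)? no; Qualifying Claim (paragraph 10)? no; not a Restricted Claim (paragraph 4)? yes — 1 of 3 hold (need ≥2) → not satisfied.
paragraph 13 — Recognised Event: [Standard Occurrence (paragraph 3)? yes] OR [not a Tier II Incident (paragraph 6)? yes] → satisfied.

Yes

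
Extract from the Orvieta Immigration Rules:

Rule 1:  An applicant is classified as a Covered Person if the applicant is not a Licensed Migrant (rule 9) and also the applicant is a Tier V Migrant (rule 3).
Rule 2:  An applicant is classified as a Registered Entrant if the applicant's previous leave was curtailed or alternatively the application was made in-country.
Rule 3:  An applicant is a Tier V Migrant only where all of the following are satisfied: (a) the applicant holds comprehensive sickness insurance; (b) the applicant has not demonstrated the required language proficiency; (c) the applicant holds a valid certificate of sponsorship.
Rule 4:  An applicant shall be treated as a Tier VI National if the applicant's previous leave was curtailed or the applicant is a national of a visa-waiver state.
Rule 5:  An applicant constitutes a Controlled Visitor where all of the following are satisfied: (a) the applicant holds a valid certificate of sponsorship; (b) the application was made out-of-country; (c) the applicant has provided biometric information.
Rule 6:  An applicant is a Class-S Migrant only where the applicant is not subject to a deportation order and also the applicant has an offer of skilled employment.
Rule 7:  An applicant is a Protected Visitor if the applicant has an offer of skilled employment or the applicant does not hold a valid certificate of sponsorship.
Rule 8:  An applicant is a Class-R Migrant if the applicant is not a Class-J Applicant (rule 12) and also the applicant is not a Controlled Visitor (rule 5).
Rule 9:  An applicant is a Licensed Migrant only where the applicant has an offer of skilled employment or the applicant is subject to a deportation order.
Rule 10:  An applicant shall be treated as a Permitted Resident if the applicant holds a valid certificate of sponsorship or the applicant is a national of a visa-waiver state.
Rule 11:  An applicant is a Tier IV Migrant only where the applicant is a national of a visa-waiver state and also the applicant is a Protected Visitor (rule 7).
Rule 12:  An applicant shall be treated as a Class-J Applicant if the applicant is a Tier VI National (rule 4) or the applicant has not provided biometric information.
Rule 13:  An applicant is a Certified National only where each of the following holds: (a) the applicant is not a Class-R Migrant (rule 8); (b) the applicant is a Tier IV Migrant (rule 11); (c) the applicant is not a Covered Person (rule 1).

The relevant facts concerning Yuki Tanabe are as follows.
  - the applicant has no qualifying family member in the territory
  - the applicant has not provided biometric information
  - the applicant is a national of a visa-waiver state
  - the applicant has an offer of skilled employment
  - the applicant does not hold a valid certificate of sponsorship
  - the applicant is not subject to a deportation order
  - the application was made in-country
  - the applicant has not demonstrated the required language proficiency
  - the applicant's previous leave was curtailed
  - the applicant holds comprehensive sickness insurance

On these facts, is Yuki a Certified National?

Yes

rule 4 — Tier VI National: [the applicant's previous leave was curtailed? yes] OR [the applicant is a national of a visa-waiver state? yes] → satisfied.
rule 12 — Class-J Applicant: [Tier VI National (rule 4)? yes] OR [the applicant has not provided biometric information? yes] → satisfied.
rule 5 — Controlled Visitor: [the applicant holds a valid certificate of sponsorship? no] AND [the application was made out-of-country? no] AND [the applicant has provided biometric information? no] → not satisfied.
rule 8 — Class-R Migrant: [not a Class-J Applicant (rule 12)? no] AND [not a Controlled Visitor (rule 5)? yes] → not satisfied.
rule 7 — Protected Visitor: [the applicant has an offer of skilled employment? yes] OR [the applicant does not hold a valid certificate of sponsorship? yes] → satisfied.
rule 11 — Tier IV Migrant: [the applicant is a national of a visa-waiver state? yes] AND [Protected Visitor (rule 7)? yes] → satisfied.
rule 9 — Licensed Migrant: [the applicant has an offer of skilled employment? yes] OR [the applicant is subject to a deportation order? no] → satisfied.
rule 3 — Tier V Migrant: [the applicant holds comprehensive sickness insurance? yes] AND [the applicant has not demonstrated the required language proficiency? yes] AND [the applicant holds a valid certificate of sponsorship? no] → not satisfied.
rule 1 — Covered Person: [not a Licensed Migrant (rule 9)? no] AND [Tier V Migrant (rule 3)? no] → not satisfied.
rule 13 — Certified National: [not a Class-R Migrant (rule 8)? yes] AND [Tier IV Migrant (rule 11)? yes] AND [not a Covered Person (rule 1)? yes] → satisfied.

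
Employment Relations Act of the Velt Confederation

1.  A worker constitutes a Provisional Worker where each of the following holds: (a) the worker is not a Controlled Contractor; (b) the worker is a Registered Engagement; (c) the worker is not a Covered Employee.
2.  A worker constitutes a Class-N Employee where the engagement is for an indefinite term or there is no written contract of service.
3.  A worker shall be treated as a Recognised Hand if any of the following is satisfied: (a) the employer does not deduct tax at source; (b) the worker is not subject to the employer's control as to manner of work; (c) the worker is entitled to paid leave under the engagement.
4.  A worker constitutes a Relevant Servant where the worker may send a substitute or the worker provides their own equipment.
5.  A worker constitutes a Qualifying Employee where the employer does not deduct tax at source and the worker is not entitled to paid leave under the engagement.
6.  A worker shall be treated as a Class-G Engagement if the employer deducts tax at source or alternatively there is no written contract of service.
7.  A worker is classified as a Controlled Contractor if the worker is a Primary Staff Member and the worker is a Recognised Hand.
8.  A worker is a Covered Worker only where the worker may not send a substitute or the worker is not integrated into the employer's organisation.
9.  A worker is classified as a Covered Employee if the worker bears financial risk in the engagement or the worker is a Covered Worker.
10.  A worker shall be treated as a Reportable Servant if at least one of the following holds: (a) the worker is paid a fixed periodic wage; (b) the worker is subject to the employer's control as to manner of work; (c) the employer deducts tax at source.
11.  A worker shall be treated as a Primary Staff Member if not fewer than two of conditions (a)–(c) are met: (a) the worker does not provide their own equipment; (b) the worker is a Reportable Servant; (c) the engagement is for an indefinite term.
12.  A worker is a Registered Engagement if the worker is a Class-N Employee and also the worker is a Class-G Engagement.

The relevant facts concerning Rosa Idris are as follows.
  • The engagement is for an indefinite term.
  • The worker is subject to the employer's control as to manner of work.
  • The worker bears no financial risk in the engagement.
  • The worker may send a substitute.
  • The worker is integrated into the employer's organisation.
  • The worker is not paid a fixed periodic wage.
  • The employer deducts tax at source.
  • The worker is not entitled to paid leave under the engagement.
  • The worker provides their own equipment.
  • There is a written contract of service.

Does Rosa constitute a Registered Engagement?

paragraph 2 — Class-N Employee: [the engagement is for an indefinite term? yes] OR [there is no written contract of service? no] → satisfied.
paragraph 6 — Class-G Engagement: [the employer deducts tax at source? yes] OR [there is no written contract of service? no] → satisfied.
paragraph 12 — Registered Engagement: [Class-N Employee (paragraph 2)? yes] AND [Class-G Engagement (paragraph 6)? yes] → satisfied.

Yes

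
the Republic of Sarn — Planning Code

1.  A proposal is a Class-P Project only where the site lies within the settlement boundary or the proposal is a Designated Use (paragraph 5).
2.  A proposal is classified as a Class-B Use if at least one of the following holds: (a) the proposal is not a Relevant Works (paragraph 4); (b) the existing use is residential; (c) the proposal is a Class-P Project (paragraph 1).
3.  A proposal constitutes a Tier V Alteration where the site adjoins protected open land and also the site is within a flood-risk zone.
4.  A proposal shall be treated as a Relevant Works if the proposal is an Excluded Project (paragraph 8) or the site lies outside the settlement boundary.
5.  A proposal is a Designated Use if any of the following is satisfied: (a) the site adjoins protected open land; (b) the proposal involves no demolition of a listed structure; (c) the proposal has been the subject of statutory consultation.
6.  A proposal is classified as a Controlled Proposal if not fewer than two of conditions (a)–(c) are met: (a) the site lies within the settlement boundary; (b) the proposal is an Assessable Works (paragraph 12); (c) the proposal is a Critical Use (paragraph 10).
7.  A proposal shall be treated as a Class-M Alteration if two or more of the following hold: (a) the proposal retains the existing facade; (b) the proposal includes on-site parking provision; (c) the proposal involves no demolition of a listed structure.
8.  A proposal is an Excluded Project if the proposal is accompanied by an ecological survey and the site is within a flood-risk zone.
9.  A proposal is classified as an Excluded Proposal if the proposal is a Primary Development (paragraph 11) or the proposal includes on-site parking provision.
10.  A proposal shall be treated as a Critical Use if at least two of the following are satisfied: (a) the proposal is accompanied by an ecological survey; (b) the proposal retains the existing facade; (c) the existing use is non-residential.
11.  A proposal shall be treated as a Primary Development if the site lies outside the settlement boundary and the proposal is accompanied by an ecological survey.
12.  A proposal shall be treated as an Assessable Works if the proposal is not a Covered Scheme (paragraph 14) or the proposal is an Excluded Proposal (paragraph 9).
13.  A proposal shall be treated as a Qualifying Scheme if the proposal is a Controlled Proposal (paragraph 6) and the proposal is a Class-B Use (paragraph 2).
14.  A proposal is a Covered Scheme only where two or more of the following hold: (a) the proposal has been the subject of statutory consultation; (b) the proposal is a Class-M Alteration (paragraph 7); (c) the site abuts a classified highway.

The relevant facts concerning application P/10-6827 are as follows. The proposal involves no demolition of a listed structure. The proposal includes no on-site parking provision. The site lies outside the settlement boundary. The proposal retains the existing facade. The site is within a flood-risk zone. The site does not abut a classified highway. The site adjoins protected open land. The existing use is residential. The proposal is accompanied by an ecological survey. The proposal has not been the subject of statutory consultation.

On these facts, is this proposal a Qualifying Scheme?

Yes

Under paragraph 7: the proposal retains the existing facade? yes; the proposal includes on-site parking provision? no; the proposal involves no demolition of a listed structure? yes — 2 of 3 hold (need ≥2) → satisfied.
Under paragraph 14: the proposal has been the subject of statutory consultation? no; Class-M Alteration (paragraph 7)? yes; the site abuts a classified highway? no — 1 of 3 hold (need ≥2) → not satisfied.
Under paragraph 11: the site lies outside the settlement boundary? yes; and the proposal is accompanied by an ecological survey? yes. So the proposal is a Primary Development.
Under paragraph 9: Primary Development (paragraph 11)? yes; or the proposal includes on-site parking provision? no. So the proposal is an Excluded Proposal.
Under paragraph 12: not a Covered Scheme (paragraph 14)? yes; or Excluded Proposal (paragraph 9)? yes. So the proposal is an Assessable Works.
Under paragraph 10: the proposal is accompanied by an ecological survey? yes; the proposal retains the existing facade? yes; the existing use is non-residential? no — 2 of 3 hold (need ≥2) → satisfied.
Under paragraph 6: the site lies within the settlement boundary? no; Assessable Works (paragraph 12)? yes; Critical Use (paragraph 10)? yes — 2 of 3 hold (need ≥2) → satisfied.
Under paragraph 8: the proposal is accompanied by an ecological survey? yes; and the site is within a flood-risk zone? yes. So the proposal is an Excluded Project.
Under paragraph 4: Excluded Project (paragraph 8)? yes; or the site lies outside the settlement boundary? yes. So the proposal is a Relevant Works.
Under paragraph 5: the site adjoins protected open land? yes; or the proposal involves no demolition of a listed structure? yes; or the proposal has been the subject of statutory consultation? no. So the proposal is a Designated Use.
Under paragraph 1: the site lies within the settlement boundary? no; or Designated Use (paragraph 5)? yes. So the proposal is a Class-P Project.
Under paragraph 2: not a Relevant Works (paragraph 4)? no; or the existing use is residential? yes; or Class-P Project (paragraph 1)? yes. So the proposal is a Class-B Use.
Under paragraph 13: Controlled Proposal (paragraph 6)? yes; and Class-B Use (paragraph 2)? yes. So the proposal is a Qualifying Scheme.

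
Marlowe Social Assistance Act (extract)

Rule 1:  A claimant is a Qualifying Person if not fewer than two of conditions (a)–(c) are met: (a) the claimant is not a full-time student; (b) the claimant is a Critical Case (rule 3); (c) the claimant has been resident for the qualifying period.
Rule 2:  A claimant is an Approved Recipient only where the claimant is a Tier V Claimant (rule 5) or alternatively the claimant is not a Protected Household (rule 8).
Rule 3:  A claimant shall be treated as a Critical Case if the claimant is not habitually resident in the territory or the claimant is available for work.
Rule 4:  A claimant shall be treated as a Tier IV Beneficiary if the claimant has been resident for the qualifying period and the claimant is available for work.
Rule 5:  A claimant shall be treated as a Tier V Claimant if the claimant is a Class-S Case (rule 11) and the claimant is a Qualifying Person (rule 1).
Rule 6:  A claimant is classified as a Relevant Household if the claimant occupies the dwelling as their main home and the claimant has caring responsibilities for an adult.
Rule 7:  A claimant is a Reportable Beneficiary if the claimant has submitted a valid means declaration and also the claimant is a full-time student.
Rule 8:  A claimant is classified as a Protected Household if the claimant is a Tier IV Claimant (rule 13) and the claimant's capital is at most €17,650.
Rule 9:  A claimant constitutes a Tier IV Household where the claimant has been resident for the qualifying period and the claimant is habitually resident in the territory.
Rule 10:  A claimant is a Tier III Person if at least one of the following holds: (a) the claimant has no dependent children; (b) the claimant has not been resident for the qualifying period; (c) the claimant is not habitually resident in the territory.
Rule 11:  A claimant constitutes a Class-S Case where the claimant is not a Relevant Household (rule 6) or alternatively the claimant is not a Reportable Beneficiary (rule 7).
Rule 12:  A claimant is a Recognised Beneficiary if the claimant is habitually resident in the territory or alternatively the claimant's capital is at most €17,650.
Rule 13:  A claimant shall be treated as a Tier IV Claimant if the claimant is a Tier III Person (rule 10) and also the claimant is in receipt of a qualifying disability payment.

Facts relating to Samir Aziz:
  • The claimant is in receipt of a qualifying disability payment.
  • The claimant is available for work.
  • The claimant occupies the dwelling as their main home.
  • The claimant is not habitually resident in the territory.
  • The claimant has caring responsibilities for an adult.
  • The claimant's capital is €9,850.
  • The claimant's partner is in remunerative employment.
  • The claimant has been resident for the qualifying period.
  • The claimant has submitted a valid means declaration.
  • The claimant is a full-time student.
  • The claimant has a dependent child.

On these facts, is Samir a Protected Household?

rule 10 — Tier III Person: [the claimant has no dependent children? no] OR [the claimant has not been resident for the qualifying period? no] OR [the claimant is not habitually resident in the territory? yes] → satisfied.
rule 13 — Tier IV Claimant: [Tier III Person (rule 10)? yes] AND [the claimant is in receipt of a qualifying disability payment? yes] → satisfied.
rule 8 — Protected Household: [Tier IV Claimant (rule 13)? yes] AND [claimant's capital: €9,850 ≤ €17,650? yes] → satisfied.

Yes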